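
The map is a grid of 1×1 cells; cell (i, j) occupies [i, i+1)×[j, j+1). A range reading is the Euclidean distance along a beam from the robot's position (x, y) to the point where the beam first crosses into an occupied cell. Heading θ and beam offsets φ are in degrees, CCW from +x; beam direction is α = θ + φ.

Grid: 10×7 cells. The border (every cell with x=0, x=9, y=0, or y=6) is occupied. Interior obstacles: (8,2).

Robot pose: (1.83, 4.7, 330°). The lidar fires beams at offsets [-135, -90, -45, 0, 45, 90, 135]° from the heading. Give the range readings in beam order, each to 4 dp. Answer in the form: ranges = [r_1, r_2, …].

ranges = [0.8593, 1.6600, 3.8305, 7.4000, 5.0228, 1.5011, 1.3459]

beam 1: φ=-135°, α=195°
  dir = (cos 195°, sin 195°) = (-0.9659, -0.2588); from cell (1,4)
  next x-line at t=0.8593, next y-line at t=2.7046; Δt_x=1.0353, Δt_y=3.8637
    x: enter (0,4) at t=0.8593 ← occupied
  → r_1 = 0.8593
beam 2: φ=-90°, α=240°
  dir = (cos 240°, sin 240°) = (-0.5000, -0.8660); from cell (1,4)
  next x-line at t=1.6600, next y-line at t=0.8083; Δt_x=2.0000, Δt_y=1.1547
    y: enter (1,3) at t=0.8083
    x: enter (0,3) at t=1.6600 ← occupied
  → r_2 = 1.6600
beam 3: φ=-45°, α=285°
  dir = (cos 285°, sin 285°) = (0.2588, -0.9659); from cell (1,4)
  next x-line at t=0.6568, next y-line at t=0.7247; Δt_x=3.8637, Δt_y=1.0353
    x: enter (2,4) at t=0.6568
    y: enter (2,3) at t=0.7247
    y: enter (2,2) at t=1.7600
    y: enter (2,1) at t=2.7952
    y: enter (2,0) at t=3.8305 ← occupied
  → r_3 = 3.8305
beam 4: φ=0°, α=330°
  dir = (cos 330°, sin 330°) = (0.8660, -0.5000); from cell (1,4)
  next x-line at t=0.1963, next y-line at t=1.4000; Δt_x=1.1547, Δt_y=2.0000
    x: enter (2,4) at t=0.1963
    x: enter (3,4) at t=1.3510
    y: enter (3,3) at t=1.4000
    x: enter (4,3) at t=2.5057
    y: enter (4,2) at t=3.4000
    x: enter (5,2) at t=3.6604
    x: enter (6,2) at t=4.8151
    y: enter (6,1) at t=5.4000
    x: enter (7,1) at t=5.9698
    x: enter (8,1) at t=7.1245
    y: enter (8,0) at t=7.4000 ← occupied
  → r_4 = 7.4000
beam 5: φ=45°, α=15°
  dir = (cos 15°, sin 15°) = (0.9659, 0.2588); from cell (1,4)
  next x-line at t=0.1760, next y-line at t=1.1591; Δt_x=1.0353, Δt_y=3.8637
    x: enter (2,4) at t=0.1760
    y: enter (2,5) at t=1.1591
    x: enter (3,5) at t=1.2113
    x: enter (4,5) at t=2.2465
    x: enter (5,5) at t=3.2818
    x: enter (6,5) at t=4.3171
    y: enter (6,6) at t=5.0228 ← occupied
  → r_5 = 5.0228
beam 6: φ=90°, α=60°
  dir = (cos 60°, sin 60°) = (0.5000, 0.8660); from cell (1,4)
  next x-line at t=0.3400, next y-line at t=0.3464; Δt_x=2.0000, Δt_y=1.1547
    x: enter (2,4) at t=0.3400
    y: enter (2,5) at t=0.3464
    y: enter (2,6) at t=1.5011 ← occupied
  → r_6 = 1.5011
beam 7: φ=135°, α=105°
  dir = (cos 105°, sin 105°) = (-0.2588, 0.9659); from cell (1,4)
  next x-line at t=3.2069, next y-line at t=0.3106; Δt_x=3.8637, Δt_y=1.0353
    y: enter (1,5) at t=0.3106
    y: enter (1,6) at t=1.3459 ← occupied
  → r_7 = 1.3459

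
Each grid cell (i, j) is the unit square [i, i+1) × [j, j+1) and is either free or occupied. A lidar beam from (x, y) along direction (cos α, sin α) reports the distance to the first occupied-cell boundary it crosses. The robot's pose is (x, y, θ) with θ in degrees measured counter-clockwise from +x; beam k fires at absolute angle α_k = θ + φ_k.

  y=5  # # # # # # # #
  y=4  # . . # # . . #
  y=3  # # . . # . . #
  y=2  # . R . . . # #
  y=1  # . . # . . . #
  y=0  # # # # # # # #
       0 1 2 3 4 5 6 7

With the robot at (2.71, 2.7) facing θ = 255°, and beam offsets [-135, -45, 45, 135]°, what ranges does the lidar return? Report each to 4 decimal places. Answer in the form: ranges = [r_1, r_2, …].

ranges = [1.4200, 1.9745, 0.8083, 1.4896]

beam 1: φ=-135°, α=120°
  d=(-0.5000,0.8660)  start (2,2)  tX=1.4200 tY=0.3464  stride 1/|dx|=2.0000 1/|dy|=1.1547
    cross y-line → (2,3), t=0.3464
    cross x-line → (1,3), t=1.4200 (wall)
  → r_1 = 1.4200
beam 2: φ=-45°, α=210°
  d=(-0.8660,-0.5000)  start (2,2)  tX=0.8198 tY=1.4000  stride 1/|dx|=1.1547 1/|dy|=2.0000
    cross x-line → (1,2), t=0.8198
    cross y-line → (1,1), t=1.4000
    cross x-line → (0,1), t=1.9745 (wall)
  → r_2 = 1.9745
beam 3: φ=45°, α=300°
  d=(0.5000,-0.8660)  start (2,2)  tX=0.5800 tY=0.8083  stride 1/|dx|=2.0000 1/|dy|=1.1547
    cross x-line → (3,2), t=0.5800
    cross y-line → (3,1), t=0.8083 (wall)
  → r_3 = 0.8083
beam 4: φ=135°, α=30°
  d=(0.8660,0.5000)  start (2,2)  tX=0.3349 tY=0.6000  stride 1/|dx|=1.1547 1/|dy|=2.0000
    cross x-line → (3,2), t=0.3349
    cross y-line → (3,3), t=0.6000
    cross x-line → (4,3), t=1.4896 (wall)
  → r_4 = 1.4896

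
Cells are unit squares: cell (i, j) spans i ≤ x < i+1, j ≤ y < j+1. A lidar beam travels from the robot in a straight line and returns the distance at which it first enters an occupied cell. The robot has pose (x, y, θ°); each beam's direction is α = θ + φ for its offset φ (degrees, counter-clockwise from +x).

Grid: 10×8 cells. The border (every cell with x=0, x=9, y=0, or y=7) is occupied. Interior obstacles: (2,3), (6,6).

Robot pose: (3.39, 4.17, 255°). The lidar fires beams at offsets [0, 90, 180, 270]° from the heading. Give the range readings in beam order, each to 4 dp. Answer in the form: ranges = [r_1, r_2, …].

ranges = [3.2818, 5.8079, 2.9298, 2.4743]

beam 1: φ=0°, α=255°
  cosα=-0.2588 sinα=-0.9659 | (3,4) | tMaxX 1.5068 tMaxY 0.1760 | tΔX 3.8637 tΔY 1.0353
    t=0.1760 [y] (3,3)
    t=1.2113 [y] (3,2)
    t=1.5068 [x] (2,2)
    t=2.2465 [y] (2,1)
    t=3.2818 [y] (2,0) — stop
  → r_1 = 3.2818
beam 2: φ=90°, α=345°
  cosα=0.9659 sinα=-0.2588 | (3,4) | tMaxX 0.6315 tMaxY 0.6568 | tΔX 1.0353 tΔY 3.8637
    t=0.6315 [x] (4,4)
    t=0.6568 [y] (4,3)
    t=1.6668 [x] (5,3)
    t=2.7021 [x] (6,3)
    t=3.7373 [x] (7,3)
    t=4.5205 [y] (7,2)
    t=4.7726 [x] (8,2)
    t=5.8079 [x] (9,2) — stop
  → r_2 = 5.8079
beam 3: φ=180°, α=75°
  cosα=0.2588 sinα=0.9659 | (3,4) | tMaxX 2.3569 tMaxY 0.8593 | tΔX 3.8637 tΔY 1.0353
    t=0.8593 [y] (3,5)
    t=1.8946 [y] (3,6)
    t=2.3569 [x] (4,6)
    t=2.9298 [y] (4,7) — stop
  → r_3 = 2.9298
beam 4: φ=270°, α=165°
  cosα=-0.9659 sinα=0.2588 | (3,4) | tMaxX 0.4038 tMaxY 3.2069 | tΔX 1.0353 tΔY 3.8637
    t=0.4038 [x] (2,4)
    t=1.4390 [x] (1,4)
    t=2.4743 [x] (0,4) — stop
  → r_4 = 2.4743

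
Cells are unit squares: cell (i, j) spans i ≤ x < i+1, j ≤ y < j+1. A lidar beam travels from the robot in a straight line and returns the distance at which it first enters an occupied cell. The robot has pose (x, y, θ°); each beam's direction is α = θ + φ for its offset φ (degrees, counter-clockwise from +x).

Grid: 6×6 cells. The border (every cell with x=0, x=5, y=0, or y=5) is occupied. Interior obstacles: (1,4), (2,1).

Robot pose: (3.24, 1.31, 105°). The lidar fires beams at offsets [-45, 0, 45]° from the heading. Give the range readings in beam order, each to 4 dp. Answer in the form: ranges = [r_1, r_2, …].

ranges = [3.5200, 3.8202, 0.2771]

beam 1: φ=-45°, α=60°
  dir = (cos 60°, sin 60°) = (0.5000, 0.8660); from cell (3,1)
  next x-line at t=1.5200, next y-line at t=0.7967; Δt_x=2.0000, Δt_y=1.1547
    y: enter (3,2) at t=0.7967
    x: enter (4,2) at t=1.5200
    y: enter (4,3) at t=1.9514
    y: enter (4,4) at t=3.1061
    x: enter (5,4) at t=3.5200 ← occupied
  → r_1 = 3.5200
beam 2: φ=0°, α=105°
  dir = (cos 105°, sin 105°) = (-0.2588, 0.9659); from cell (3,1)
  next x-line at t=0.9273, next y-line at t=0.7143; Δt_x=3.8637, Δt_y=1.0353
    y: enter (3,2) at t=0.7143
    x: enter (2,2) at t=0.9273
    y: enter (2,3) at t=1.7496
    y: enter (2,4) at t=2.7849
    y: enter (2,5) at t=3.8202 ← occupied
  → r_2 = 3.8202
beam 3: φ=45°, α=150°
  dir = (cos 150°, sin 150°) = (-0.8660, 0.5000); from cell (3,1)
  next x-line at t=0.2771, next y-line at t=1.3800; Δt_x=1.1547, Δt_y=2.0000
    x: enter (2,1) at t=0.2771 ← occupied
  → r_3 = 0.2771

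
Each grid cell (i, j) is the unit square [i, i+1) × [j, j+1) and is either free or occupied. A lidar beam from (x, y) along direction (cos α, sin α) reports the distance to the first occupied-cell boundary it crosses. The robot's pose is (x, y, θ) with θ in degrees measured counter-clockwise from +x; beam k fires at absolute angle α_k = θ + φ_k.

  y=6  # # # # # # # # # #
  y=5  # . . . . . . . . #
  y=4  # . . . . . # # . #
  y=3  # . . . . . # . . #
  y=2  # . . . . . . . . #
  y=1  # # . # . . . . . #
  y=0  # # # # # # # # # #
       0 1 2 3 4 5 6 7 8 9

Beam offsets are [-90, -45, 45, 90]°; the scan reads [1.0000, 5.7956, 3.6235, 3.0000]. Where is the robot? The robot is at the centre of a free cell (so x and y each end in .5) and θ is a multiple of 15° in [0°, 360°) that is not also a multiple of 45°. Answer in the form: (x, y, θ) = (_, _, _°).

Candidates: 35 free-cell centres × 16 headings = 560 poses. Raycast each; keep the one whose scan matches to 4 dp.
  (5.5, 3.5, 330°): beam 1 = 2.8868 ≠ 1.0000 ✗
  (3.5, 2.5, 255°): beam 1 = 2.5882 ≠ 1.0000 ✗
  (4.5, 2.5, 210°): beam 1 = 4.0415 ≠ 1.0000 ✗
  (8.5, 5.5, 285°): beam 1 = 1.9319 ≠ 1.0000 ✗
  (2.5, 3.5, 150°): beam 1 = 2.8868 ≠ 1.0000 ✗
  …
  (2.5, 2.5, 30°): r_1=1.0000, r_2=5.7956, r_3=3.6235, r_4=3.0000 — all match ✓
Unique over the lattice → pose = (2.5, 2.5, 30°).

(x, y, θ) = (2.5, 2.5, 30°)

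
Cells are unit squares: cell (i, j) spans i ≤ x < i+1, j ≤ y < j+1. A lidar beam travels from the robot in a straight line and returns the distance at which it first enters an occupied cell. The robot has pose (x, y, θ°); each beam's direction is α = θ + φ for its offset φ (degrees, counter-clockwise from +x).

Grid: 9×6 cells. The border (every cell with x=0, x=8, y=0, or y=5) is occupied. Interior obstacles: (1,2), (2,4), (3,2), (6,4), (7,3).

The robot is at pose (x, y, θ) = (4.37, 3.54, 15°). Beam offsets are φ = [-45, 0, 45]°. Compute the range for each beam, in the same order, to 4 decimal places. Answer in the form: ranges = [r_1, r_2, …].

beam 1: φ=-45°, α=330°
  cosα=0.8660 sinα=-0.5000 | (4,3) | tMaxX 0.7275 tMaxY 1.0800 | tΔX 1.1547 tΔY 2.0000
    t=0.7275 [x] (5,3)
    t=1.0800 [y] (5,2)
    t=1.8822 [x] (6,2)
    t=3.0369 [x] (7,2)
    t=3.0800 [y] (7,1)
    t=4.1916 [x] (8,1) — stop
  → r_1 = 4.1916
beam 2: φ=0°, α=15°
  cosα=0.9659 sinα=0.2588 | (4,3) | tMaxX 0.6522 tMaxY 1.7773 | tΔX 1.0353 tΔY 3.8637
    t=0.6522 [x] (5,3)
    t=1.6875 [x] (6,3)
    t=1.7773 [y] (6,4) — stop
  → r_2 = 1.7773
beam 3: φ=45°, α=60°
  cosα=0.5000 sinα=0.8660 | (4,3) | tMaxX 1.2600 tMaxY 0.5312 | tΔX 2.0000 tΔY 1.1547
    t=0.5312 [y] (4,4)
    t=1.2600 [x] (5,4)
    t=1.6859 [y] (5,5) — stop
  → r_3 = 1.6859

ranges = [4.1916, 1.7773, 1.6859]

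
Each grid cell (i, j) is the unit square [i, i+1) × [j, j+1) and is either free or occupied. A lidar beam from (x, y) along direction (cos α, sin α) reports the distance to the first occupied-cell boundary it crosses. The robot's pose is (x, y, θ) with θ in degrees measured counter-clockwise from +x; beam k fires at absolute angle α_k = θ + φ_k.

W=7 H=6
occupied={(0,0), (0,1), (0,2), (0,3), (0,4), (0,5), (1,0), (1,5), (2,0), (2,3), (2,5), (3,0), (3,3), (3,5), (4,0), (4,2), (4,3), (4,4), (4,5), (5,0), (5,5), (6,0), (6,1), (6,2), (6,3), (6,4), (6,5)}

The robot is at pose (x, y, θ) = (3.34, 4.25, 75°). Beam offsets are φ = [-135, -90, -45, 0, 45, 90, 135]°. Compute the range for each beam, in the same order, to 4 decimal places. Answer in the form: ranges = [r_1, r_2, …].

ranges = [0.2887, 0.6833, 0.7621, 0.7765, 0.8660, 2.4225, 0.5000]

beam 1: φ=-135°, α=300°
  d=(0.5000,-0.8660)  start (3,4)  tX=1.3200 tY=0.2887  stride 1/|dx|=2.0000 1/|dy|=1.1547
    cross y-line → (3,3), t=0.2887 (wall)
  → r_1 = 0.2887
beam 2: φ=-90°, α=345°
  d=(0.9659,-0.2588)  start (3,4)  tX=0.6833 tY=0.9659  stride 1/|dx|=1.0353 1/|dy|=3.8637
    cross x-line → (4,4), t=0.6833 (wall)
  → r_2 = 0.6833
beam 3: φ=-45°, α=30°
  d=(0.8660,0.5000)  start (3,4)  tX=0.7621 tY=1.5000  stride 1/|dx|=1.1547 1/|dy|=2.0000
    cross x-line → (4,4), t=0.7621 (wall)
  → r_3 = 0.7621
beam 4: φ=0°, α=75°
  d=(0.2588,0.9659)  start (3,4)  tX=2.5500 tY=0.7765  stride 1/|dx|=3.8637 1/|dy|=1.0353
    cross y-line → (3,5), t=0.7765 (wall)
  → r_4 = 0.7765
beam 5: φ=45°, α=120°
  d=(-0.5000,0.8660)  start (3,4)  tX=0.6800 tY=0.8660  stride 1/|dx|=2.0000 1/|dy|=1.1547
    cross x-line → (2,4), t=0.6800
    cross y-line → (2,5), t=0.8660 (wall)
  → r_5 = 0.8660
beam 6: φ=90°, α=165°
  d=(-0.9659,0.2588)  start (3,4)  tX=0.3520 tY=2.8978  stride 1/|dx|=1.0353 1/|dy|=3.8637
    cross x-line → (2,4), t=0.3520
    cross x-line → (1,4), t=1.3873
    cross x-line → (0,4), t=2.4225 (wall)
  → r_6 = 2.4225
beam 7: φ=135°, α=210°
  d=(-0.8660,-0.5000)  start (3,4)  tX=0.3926 tY=0.5000  stride 1/|dx|=1.1547 1/|dy|=2.0000
    cross x-line → (2,4), t=0.3926
    cross y-line → (2,3), t=0.5000 (wall)
  → r_7 = 0.5000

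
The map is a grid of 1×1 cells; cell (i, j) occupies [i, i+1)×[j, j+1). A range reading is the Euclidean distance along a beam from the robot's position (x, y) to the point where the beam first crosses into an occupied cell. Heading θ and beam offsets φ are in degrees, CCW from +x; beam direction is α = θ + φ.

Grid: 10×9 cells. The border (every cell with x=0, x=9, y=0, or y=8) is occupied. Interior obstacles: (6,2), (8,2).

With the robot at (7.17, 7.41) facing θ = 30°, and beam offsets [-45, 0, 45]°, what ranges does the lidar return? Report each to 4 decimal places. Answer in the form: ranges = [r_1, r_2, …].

beam 1: φ=-45°, α=345°
  dir = (cos 345°, sin 345°) = (0.9659, -0.2588); from cell (7,7)
  next x-line at t=0.8593, next y-line at t=1.5841; Δt_x=1.0353, Δt_y=3.8637
    x: enter (8,7) at t=0.8593
    y: enter (8,6) at t=1.5841
    x: enter (9,6) at t=1.8946 ← occupied
  → r_1 = 1.8946
beam 2: φ=0°, α=30°
  dir = (cos 30°, sin 30°) = (0.8660, 0.5000); from cell (7,7)
  next x-line at t=0.9584, next y-line at t=1.1800; Δt_x=1.1547, Δt_y=2.0000
    x: enter (8,7) at t=0.9584
    y: enter (8,8) at t=1.1800 ← occupied
  → r_2 = 1.1800
beam 3: φ=45°, α=75°
  dir = (cos 75°, sin 75°) = (0.2588, 0.9659); from cell (7,7)
  next x-line at t=3.2069, next y-line at t=0.6108; Δt_x=3.8637, Δt_y=1.0353
    y: enter (7,8) at t=0.6108 ← occupied
  → r_3 = 0.6108

ranges = [1.8946, 1.1800, 0.6108]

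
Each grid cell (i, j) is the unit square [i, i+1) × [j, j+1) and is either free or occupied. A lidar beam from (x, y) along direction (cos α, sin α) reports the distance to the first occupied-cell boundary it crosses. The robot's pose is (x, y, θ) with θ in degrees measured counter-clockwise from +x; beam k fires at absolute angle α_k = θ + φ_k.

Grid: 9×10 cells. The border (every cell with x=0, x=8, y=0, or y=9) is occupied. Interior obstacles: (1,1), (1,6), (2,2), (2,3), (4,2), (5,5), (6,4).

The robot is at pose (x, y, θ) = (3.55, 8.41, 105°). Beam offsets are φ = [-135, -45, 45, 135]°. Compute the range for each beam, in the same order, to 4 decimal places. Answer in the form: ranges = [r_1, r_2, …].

ranges = [5.1384, 0.6813, 1.1800, 5.1000]

beam 1: φ=-135°, α=330°
  dir = (cos 330°, sin 330°) = (0.8660, -0.5000); from cell (3,8)
  next x-line at t=0.5196, next y-line at t=0.8200; Δt_x=1.1547, Δt_y=2.0000
    x: enter (4,8) at t=0.5196
    y: enter (4,7) at t=0.8200
    x: enter (5,7) at t=1.6743
    y: enter (5,6) at t=2.8200
    x: enter (6,6) at t=2.8290
    x: enter (7,6) at t=3.9837
    y: enter (7,5) at t=4.8200
    x: enter (8,5) at t=5.1384 ← occupied
  → r_1 = 5.1384
beam 2: φ=-45°, α=60°
  dir = (cos 60°, sin 60°) = (0.5000, 0.8660); from cell (3,8)
  next x-line at t=0.9000, next y-line at t=0.6813; Δt_x=2.0000, Δt_y=1.1547
    y: enter (3,9) at t=0.6813 ← occupied
  → r_2 = 0.6813
beam 3: φ=45°, α=150°
  dir = (cos 150°, sin 150°) = (-0.8660, 0.5000); from cell (3,8)
  next x-line at t=0.6351, next y-line at t=1.1800; Δt_x=1.1547, Δt_y=2.0000
    x: enter (2,8) at t=0.6351
    y: enter (2,9) at t=1.1800 ← occupied
  → r_3 = 1.1800
beam 4: φ=135°, α=240°
  dir = (cos 240°, sin 240°) = (-0.5000, -0.8660); from cell (3,8)
  next x-line at t=1.1000, next y-line at t=0.4734; Δt_x=2.0000, Δt_y=1.1547
    y: enter (3,7) at t=0.4734
    x: enter (2,7) at t=1.1000
    y: enter (2,6) at t=1.6281
    y: enter (2,5) at t=2.7828
    x: enter (1,5) at t=3.1000
    y: enter (1,4) at t=3.9375
    y: enter (1,3) at t=5.0922
    x: enter (0,3) at t=5.1000 ← occupied
  → r_4 = 5.1000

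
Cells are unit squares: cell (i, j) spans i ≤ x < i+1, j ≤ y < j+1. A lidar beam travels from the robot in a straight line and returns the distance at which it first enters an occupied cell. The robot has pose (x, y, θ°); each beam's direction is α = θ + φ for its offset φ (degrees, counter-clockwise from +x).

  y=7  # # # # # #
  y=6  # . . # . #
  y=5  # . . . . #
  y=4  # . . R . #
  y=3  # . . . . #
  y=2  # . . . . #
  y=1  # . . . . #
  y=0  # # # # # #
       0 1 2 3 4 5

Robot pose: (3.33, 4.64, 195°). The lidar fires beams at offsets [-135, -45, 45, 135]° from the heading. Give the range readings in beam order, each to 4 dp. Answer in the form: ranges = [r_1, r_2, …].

ranges = [2.7251, 2.6905, 4.2031, 1.9283]

beam 1: φ=-135°, α=60°
  cosα=0.5000 sinα=0.8660 | (3,4) | tMaxX 1.3400 tMaxY 0.4157 | tΔX 2.0000 tΔY 1.1547
    t=0.4157 [y] (3,5)
    t=1.3400 [x] (4,5)
    t=1.5704 [y] (4,6)
    t=2.7251 [y] (4,7) — stop
  → r_1 = 2.7251
beam 2: φ=-45°, α=150°
  cosα=-0.8660 sinα=0.5000 | (3,4) | tMaxX 0.3811 tMaxY 0.7200 | tΔX 1.1547 tΔY 2.0000
    t=0.3811 [x] (2,4)
    t=0.7200 [y] (2,5)
    t=1.5358 [x] (1,5)
    t=2.6905 [x] (0,5) — stop
  → r_2 = 2.6905
beam 3: φ=45°, α=240°
  cosα=-0.5000 sinα=-0.8660 | (3,4) | tMaxX 0.6600 tMaxY 0.7390 | tΔX 2.0000 tΔY 1.1547
    t=0.6600 [x] (2,4)
    t=0.7390 [y] (2,3)
    t=1.8937 [y] (2,2)
    t=2.6600 [x] (1,2)
    t=3.0484 [y] (1,1)
    t=4.2031 [y] (1,0) — stop
  → r_3 = 4.2031
beam 4: φ=135°, α=330°
  cosα=0.8660 sinα=-0.5000 | (3,4) | tMaxX 0.7736 tMaxY 1.2800 | tΔX 1.1547 tΔY 2.0000
    t=0.7736 [x] (4,4)
    t=1.2800 [y] (4,3)
    t=1.9283 [x] (5,3) — stop
  → r_4 = 1.9283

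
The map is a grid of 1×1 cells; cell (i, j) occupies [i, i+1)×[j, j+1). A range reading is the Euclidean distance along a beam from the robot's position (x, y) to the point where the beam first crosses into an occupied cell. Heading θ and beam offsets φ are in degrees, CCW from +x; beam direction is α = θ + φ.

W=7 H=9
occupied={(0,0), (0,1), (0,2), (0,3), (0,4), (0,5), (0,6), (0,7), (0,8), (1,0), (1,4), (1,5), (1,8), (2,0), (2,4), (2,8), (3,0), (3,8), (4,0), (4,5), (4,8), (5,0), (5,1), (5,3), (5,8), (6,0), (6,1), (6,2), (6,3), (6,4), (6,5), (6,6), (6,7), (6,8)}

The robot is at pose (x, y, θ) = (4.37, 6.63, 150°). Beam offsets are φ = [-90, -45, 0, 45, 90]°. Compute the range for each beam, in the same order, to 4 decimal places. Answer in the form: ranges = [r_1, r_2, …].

beam 1: φ=-90°, α=60°
  dir = (cos 60°, sin 60°) = (0.5000, 0.8660); from cell (4,6)
  next x-line at t=1.2600, next y-line at t=0.4272; Δt_x=2.0000, Δt_y=1.1547
    y: enter (4,7) at t=0.4272
    x: enter (5,7) at t=1.2600
    y: enter (5,8) at t=1.5819 ← occupied
  → r_1 = 1.5819
beam 2: φ=-45°, α=105°
  dir = (cos 105°, sin 105°) = (-0.2588, 0.9659); from cell (4,6)
  next x-line at t=1.4296, next y-line at t=0.3831; Δt_x=3.8637, Δt_y=1.0353
    y: enter (4,7) at t=0.3831
    y: enter (4,8) at t=1.4183 ← occupied
  → r_2 = 1.4183
beam 3: φ=0°, α=150°
  dir = (cos 150°, sin 150°) = (-0.8660, 0.5000); from cell (4,6)
  next x-line at t=0.4272, next y-line at t=0.7400; Δt_x=1.1547, Δt_y=2.0000
    x: enter (3,6) at t=0.4272
    y: enter (3,7) at t=0.7400
    x: enter (2,7) at t=1.5819
    x: enter (1,7) at t=2.7366
    y: enter (1,8) at t=2.7400 ← occupied
  → r_3 = 2.7400
beam 4: φ=45°, α=195°
  dir = (cos 195°, sin 195°) = (-0.9659, -0.2588); from cell (4,6)
  next x-line at t=0.3831, next y-line at t=2.4341; Δt_x=1.0353, Δt_y=3.8637
    x: enter (3,6) at t=0.3831
    x: enter (2,6) at t=1.4183
    y: enter (2,5) at t=2.4341
    x: enter (1,5) at t=2.4536 ← occupied
  → r_4 = 2.4536
beam 5: φ=90°, α=240°
  dir = (cos 240°, sin 240°) = (-0.5000, -0.8660); from cell (4,6)
  next x-line at t=0.7400, next y-line at t=0.7275; Δt_x=2.0000, Δt_y=1.1547
    y: enter (4,5) at t=0.7275 ← occupied
  → r_5 = 0.7275

ranges = [1.5819, 1.4183, 2.7400, 2.4536, 0.7275]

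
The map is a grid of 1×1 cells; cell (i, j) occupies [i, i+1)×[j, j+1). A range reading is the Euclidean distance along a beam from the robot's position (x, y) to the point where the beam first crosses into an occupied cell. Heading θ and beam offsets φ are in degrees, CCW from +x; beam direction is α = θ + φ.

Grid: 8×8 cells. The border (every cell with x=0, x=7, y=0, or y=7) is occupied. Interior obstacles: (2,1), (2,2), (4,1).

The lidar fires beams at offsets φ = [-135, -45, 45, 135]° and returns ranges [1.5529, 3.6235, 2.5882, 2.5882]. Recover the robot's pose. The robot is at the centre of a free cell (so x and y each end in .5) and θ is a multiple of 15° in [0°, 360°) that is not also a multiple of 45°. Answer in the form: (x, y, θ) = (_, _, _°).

The pose lattice has 33·16 = 528 candidates. Test each by forward raycasting.
  (5.5, 6.5, 150°): beam 2 = 0.5176 ≠ 3.6235 ✗
  (5.5, 1.5, 75°): beam 1 = 0.5774 ≠ 1.5529 ✗
  (2.5, 4.5, 150°): beam 1 = 4.6587 ≠ 1.5529 ✗
  (5.5, 3.5, 255°): beam 1 = 4.0415 ≠ 1.5529 ✗
  …
  (5.5, 3.5, 150°): r_1=1.5529, r_2=3.6235, r_3=2.5882, r_4=2.5882 — all match ✓
Unique over the lattice → pose = (5.5, 3.5, 150°).

(x, y, θ) = (5.5, 3.5, 150°)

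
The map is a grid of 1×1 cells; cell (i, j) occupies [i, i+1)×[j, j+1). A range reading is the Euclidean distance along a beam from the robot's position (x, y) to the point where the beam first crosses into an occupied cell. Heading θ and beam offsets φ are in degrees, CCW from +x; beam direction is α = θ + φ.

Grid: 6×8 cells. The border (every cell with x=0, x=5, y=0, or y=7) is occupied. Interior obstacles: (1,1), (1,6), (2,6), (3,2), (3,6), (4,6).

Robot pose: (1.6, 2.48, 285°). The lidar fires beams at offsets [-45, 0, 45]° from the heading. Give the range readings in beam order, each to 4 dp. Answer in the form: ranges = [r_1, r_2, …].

ranges = [0.5543, 0.4969, 2.9600]

beam 1: φ=-45°, α=240°
  d=(-0.5000,-0.8660)  start (1,2)  tX=1.2000 tY=0.5543  stride 1/|dx|=2.0000 1/|dy|=1.1547
    cross y-line → (1,1), t=0.5543 (wall)
  → r_1 = 0.5543
beam 2: φ=0°, α=285°
  d=(0.2588,-0.9659)  start (1,2)  tX=1.5455 tY=0.4969  stride 1/|dx|=3.8637 1/|dy|=1.0353
    cross y-line → (1,1), t=0.4969 (wall)
  → r_2 = 0.4969
beam 3: φ=45°, α=330°
  d=(0.8660,-0.5000)  start (1,2)  tX=0.4619 tY=0.9600  stride 1/|dx|=1.1547 1/|dy|=2.0000
    cross x-line → (2,2), t=0.4619
    cross y-line → (2,1), t=0.9600
    cross x-line → (3,1), t=1.6166
    cross x-line → (4,1), t=2.7713
    cross y-line → (4,0), t=2.9600 (wall)
  → r_3 = 2.9600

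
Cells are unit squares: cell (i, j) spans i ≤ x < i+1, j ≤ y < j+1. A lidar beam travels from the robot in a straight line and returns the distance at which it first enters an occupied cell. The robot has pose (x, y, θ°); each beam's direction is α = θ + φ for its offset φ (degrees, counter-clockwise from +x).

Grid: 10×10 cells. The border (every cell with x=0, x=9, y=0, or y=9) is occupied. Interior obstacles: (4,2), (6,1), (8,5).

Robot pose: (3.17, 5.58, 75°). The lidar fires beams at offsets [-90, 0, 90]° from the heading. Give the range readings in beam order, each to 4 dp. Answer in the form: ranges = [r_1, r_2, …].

beam 1: φ=-90°, α=345°
  cosα=0.9659 sinα=-0.2588 | (3,5) | tMaxX 0.8593 tMaxY 2.2409 | tΔX 1.0353 tΔY 3.8637
    t=0.8593 [x] (4,5)
    t=1.8946 [x] (5,5)
    t=2.2409 [y] (5,4)
    t=2.9298 [x] (6,4)
    t=3.9651 [x] (7,4)
    t=5.0004 [x] (8,4)
    t=6.0357 [x] (9,4) — stop
  → r_1 = 6.0357
beam 2: φ=0°, α=75°
  cosα=0.2588 sinα=0.9659 | (3,5) | tMaxX 3.2069 tMaxY 0.4348 | tΔX 3.8637 tΔY 1.0353
    t=0.4348 [y] (3,6)
    t=1.4701 [y] (3,7)
    t=2.5054 [y] (3,8)
    t=3.2069 [x] (4,8)
    t=3.5406 [y] (4,9) — stop
  → r_2 = 3.5406
beam 3: φ=90°, α=165°
  cosα=-0.9659 sinα=0.2588 | (3,5) | tMaxX 0.1760 tMaxY 1.6228 | tΔX 1.0353 tΔY 3.8637
    t=0.1760 [x] (2,5)
    t=1.2113 [x] (1,5)
    t=1.6228 [y] (1,6)
    t=2.2465 [x] (0,6) — stop
  → r_3 = 2.2465

ranges = [6.0357, 3.5406, 2.2465]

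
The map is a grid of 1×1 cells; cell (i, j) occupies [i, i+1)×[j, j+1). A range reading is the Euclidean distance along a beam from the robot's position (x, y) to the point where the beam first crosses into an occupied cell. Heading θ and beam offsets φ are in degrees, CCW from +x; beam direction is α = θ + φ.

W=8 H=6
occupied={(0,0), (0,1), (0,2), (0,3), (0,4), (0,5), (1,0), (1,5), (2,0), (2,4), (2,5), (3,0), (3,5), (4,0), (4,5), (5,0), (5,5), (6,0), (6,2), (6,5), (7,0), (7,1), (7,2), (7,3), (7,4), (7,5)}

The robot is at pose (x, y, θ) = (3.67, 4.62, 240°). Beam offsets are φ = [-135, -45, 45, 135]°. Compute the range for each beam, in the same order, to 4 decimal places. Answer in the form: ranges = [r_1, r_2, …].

ranges = [0.3934, 0.6936, 3.7477, 1.4682]

beam 1: φ=-135°, α=105°
  dir = (cos 105°, sin 105°) = (-0.2588, 0.9659); from cell (3,4)
  next x-line at t=2.5887, next y-line at t=0.3934; Δt_x=3.8637, Δt_y=1.0353
    y: enter (3,5) at t=0.3934 ← occupied
  → r_1 = 0.3934
beam 2: φ=-45°, α=195°
  dir = (cos 195°, sin 195°) = (-0.9659, -0.2588); from cell (3,4)
  next x-line at t=0.6936, next y-line at t=2.3955; Δt_x=1.0353, Δt_y=3.8637
    x: enter (2,4) at t=0.6936 ← occupied
  → r_2 = 0.6936
beam 3: φ=45°, α=285°
  dir = (cos 285°, sin 285°) = (0.2588, -0.9659); from cell (3,4)
  next x-line at t=1.2750, next y-line at t=0.6419; Δt_x=3.8637, Δt_y=1.0353
    y: enter (3,3) at t=0.6419
    x: enter (4,3) at t=1.2750
    y: enter (4,2) at t=1.6771
    y: enter (4,1) at t=2.7124
    y: enter (4,0) at t=3.7477 ← occupied
  → r_3 = 3.7477
beam 4: φ=135°, α=15°
  dir = (cos 15°, sin 15°) = (0.9659, 0.2588); from cell (3,4)
  next x-line at t=0.3416, next y-line at t=1.4682; Δt_x=1.0353, Δt_y=3.8637
    x: enter (4,4) at t=0.3416
    x: enter (5,4) at t=1.3769
    y: enter (5,5) at t=1.4682 ← occupied
  → r_4 = 1.4682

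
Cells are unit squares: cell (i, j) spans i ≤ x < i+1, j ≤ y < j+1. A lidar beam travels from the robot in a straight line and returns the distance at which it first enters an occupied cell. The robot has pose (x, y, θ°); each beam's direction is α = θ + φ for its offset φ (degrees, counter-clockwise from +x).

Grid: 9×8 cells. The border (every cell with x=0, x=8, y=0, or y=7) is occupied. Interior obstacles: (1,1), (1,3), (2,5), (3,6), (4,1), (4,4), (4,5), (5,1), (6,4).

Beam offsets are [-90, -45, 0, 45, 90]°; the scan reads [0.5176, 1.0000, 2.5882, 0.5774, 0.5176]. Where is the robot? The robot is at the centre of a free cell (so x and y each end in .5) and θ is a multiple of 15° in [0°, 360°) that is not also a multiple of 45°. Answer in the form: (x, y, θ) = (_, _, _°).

The pose lattice has 33·16 = 528 candidates. Test each by forward raycasting.
  (6.5, 6.5, 165°): beam 2 = 0.5774 ≠ 1.0000 ✗
  (1.5, 4.5, 330°): beam 1 = 0.5774 ≠ 0.5176 ✗
  (5.5, 5.5, 300°): beam 1 = 0.5774 ≠ 0.5176 ✗
  (1.5, 4.5, 105°): beam 1 = 2.5882 ≠ 0.5176 ✗
  (4.5, 2.5, 15°): beam 3 = 3.6235 ≠ 2.5882 ✗
  …
  (7.5, 4.5, 105°): r_1=0.5176, r_2=1.0000, r_3=2.5882, r_4=0.5774, r_5=0.5176 — all match ✓
Unique over the lattice → pose = (7.5, 4.5, 105°).

(x, y, θ) = (7.5, 4.5, 105°)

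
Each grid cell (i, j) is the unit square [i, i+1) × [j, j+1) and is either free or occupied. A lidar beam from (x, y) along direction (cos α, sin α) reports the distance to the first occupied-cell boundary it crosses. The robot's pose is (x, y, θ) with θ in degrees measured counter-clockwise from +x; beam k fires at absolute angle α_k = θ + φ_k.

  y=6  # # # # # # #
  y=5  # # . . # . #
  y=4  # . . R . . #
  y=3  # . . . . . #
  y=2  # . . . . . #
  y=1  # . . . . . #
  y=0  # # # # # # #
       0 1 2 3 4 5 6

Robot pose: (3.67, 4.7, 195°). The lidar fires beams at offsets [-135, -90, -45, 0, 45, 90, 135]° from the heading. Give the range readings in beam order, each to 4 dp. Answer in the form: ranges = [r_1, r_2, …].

ranges = [0.6600, 1.3459, 1.9283, 2.7642, 4.2724, 3.8305, 2.6905]

beam 1: φ=-135°, α=60°
  direction (0.5000, 0.8660); cell (3,4); t to first gridline: x 0.6600, y 0.3464 (then +2.0000 / +1.1547)
    (3,5) via y @ 0.3464
    (4,5) via x @ 0.6600  # hit
  → r_1 = 0.6600
beam 2: φ=-90°, α=105°
  direction (-0.2588, 0.9659); cell (3,4); t to first gridline: x 2.5887, y 0.3106 (then +3.8637 / +1.0353)
    (3,5) via y @ 0.3106
    (3,6) via y @ 1.3459  # hit
  → r_2 = 1.3459
beam 3: φ=-45°, α=150°
  direction (-0.8660, 0.5000); cell (3,4); t to first gridline: x 0.7736, y 0.6000 (then +1.1547 / +2.0000)
    (3,5) via y @ 0.6000
    (2,5) via x @ 0.7736
    (1,5) via x @ 1.9283  # hit
  → r_3 = 1.9283
beam 4: φ=0°, α=195°
  direction (-0.9659, -0.2588); cell (3,4); t to first gridline: x 0.6936, y 2.7046 (then +1.0353 / +3.8637)
    (2,4) via x @ 0.6936
    (1,4) via x @ 1.7289
    (1,3) via y @ 2.7046
    (0,3) via x @ 2.7642  # hit
  → r_4 = 2.7642
beam 5: φ=45°, α=240°
  direction (-0.5000, -0.8660); cell (3,4); t to first gridline: x 1.3400, y 0.8083 (then +2.0000 / +1.1547)
    (3,3) via y @ 0.8083
    (2,3) via x @ 1.3400
    (2,2) via y @ 1.9630
    (2,1) via y @ 3.1177
    (1,1) via x @ 3.3400
    (1,0) via y @ 4.2724  # hit
  → r_5 = 4.2724
beam 6: φ=90°, α=285°
  direction (0.2588, -0.9659); cell (3,4); t to first gridline: x 1.2750, y 0.7247 (then +3.8637 / +1.0353)
    (3,3) via y @ 0.7247
    (4,3) via x @ 1.2750
    (4,2) via y @ 1.7600
    (4,1) via y @ 2.7952
    (4,0) via y @ 3.8305  # hit
  → r_6 = 3.8305
beam 7: φ=135°, α=330°
  direction (0.8660, -0.5000); cell (3,4); t to first gridline: x 0.3811, y 1.4000 (then +1.1547 / +2.0000)
    (4,4) via x @ 0.3811
    (4,3) via y @ 1.4000
    (5,3) via x @ 1.5358
    (6,3) via x @ 2.6905  # hit
  → r_7 = 2.6905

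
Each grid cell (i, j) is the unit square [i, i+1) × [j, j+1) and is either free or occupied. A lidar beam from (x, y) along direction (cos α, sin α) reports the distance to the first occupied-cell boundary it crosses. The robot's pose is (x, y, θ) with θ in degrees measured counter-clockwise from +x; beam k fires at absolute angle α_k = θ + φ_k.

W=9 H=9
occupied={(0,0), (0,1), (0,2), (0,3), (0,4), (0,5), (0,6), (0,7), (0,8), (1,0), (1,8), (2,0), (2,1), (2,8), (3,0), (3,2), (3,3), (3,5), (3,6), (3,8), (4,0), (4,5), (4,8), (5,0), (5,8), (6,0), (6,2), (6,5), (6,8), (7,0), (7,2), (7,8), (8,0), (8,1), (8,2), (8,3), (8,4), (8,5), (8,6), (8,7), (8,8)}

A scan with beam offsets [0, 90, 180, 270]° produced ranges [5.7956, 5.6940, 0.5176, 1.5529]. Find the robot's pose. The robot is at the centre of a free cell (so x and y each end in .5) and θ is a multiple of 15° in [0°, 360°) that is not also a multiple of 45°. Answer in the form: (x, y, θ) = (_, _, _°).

Candidates: 40 free-cell centres × 16 headings = 640 poses. Raycast each; keep the one whose scan matches to 4 dp.
  (7.5, 1.5, 195°): beam 1 = 1.9319 ≠ 5.7956 ✗
  (6.5, 6.5, 330°): beam 1 = 1.7321 ≠ 5.7956 ✗
  (1.5, 7.5, 120°): beam 1 = 0.5774 ≠ 5.7956 ✗
  (5.5, 5.5, 150°): beam 1 = 0.5774 ≠ 5.7956 ✗
  …
  (2.5, 7.5, 255°): r_1=5.7956, r_2=5.6940, r_3=0.5176, r_4=1.5529 — all match ✓
Unique over the lattice → pose = (2.5, 7.5, 255°).

(x, y, θ) = (2.5, 7.5, 255°)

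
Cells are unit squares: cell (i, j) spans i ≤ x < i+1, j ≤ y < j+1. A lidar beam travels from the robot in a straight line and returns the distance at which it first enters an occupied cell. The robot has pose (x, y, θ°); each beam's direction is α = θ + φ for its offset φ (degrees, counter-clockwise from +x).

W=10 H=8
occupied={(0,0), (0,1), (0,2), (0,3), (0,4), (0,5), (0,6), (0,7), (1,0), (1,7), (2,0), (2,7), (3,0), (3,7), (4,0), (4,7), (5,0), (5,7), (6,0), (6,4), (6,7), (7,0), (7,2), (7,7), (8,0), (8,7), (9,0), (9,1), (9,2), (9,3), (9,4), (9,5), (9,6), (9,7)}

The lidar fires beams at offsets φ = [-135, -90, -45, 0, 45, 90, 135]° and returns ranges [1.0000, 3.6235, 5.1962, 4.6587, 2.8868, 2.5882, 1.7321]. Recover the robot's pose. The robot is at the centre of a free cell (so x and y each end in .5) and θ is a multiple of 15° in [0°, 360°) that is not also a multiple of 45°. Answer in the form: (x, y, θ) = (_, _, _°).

(x, y, θ) = (5.5, 3.5, 195°)

Enumerate (i+0.5, j+0.5, θ) over the 46 free cells and 16 admissible headings. For each, cast all 7 beams and compare to the given ranges.
  (8.5, 1.5, 195°): beam 2 = 5.6940 ≠ 3.6235 ✗
  (7.5, 5.5, 300°): beam 1 = 5.7956 ≠ 1.0000 ✗
  (7.5, 5.5, 30°): beam 1 = 4.6587 ≠ 1.0000 ✗
  (4.5, 4.5, 240°): beam 1 = 2.5882 ≠ 1.0000 ✗
  …
  (5.5, 3.5, 195°): r_1=1.0000, r_2=3.6235, r_3=5.1962, r_4=4.6587, r_5=2.8868, r_6=2.5882, r_7=1.7321 — all match ✓
Unique over the lattice → pose = (5.5, 3.5, 195°).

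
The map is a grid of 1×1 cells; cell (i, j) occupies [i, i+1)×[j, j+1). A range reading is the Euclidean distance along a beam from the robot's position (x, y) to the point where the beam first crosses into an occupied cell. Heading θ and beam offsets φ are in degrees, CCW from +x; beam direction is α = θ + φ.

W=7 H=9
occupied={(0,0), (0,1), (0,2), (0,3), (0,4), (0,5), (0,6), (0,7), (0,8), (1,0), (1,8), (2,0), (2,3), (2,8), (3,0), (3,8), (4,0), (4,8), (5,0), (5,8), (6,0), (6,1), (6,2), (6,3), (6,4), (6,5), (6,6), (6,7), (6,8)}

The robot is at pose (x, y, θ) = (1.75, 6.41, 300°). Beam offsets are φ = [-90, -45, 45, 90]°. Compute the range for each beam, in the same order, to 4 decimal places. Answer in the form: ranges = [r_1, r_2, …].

ranges = [0.8660, 2.8978, 4.3999, 3.1800]

beam 1: φ=-90°, α=210°
  dir = (cos 210°, sin 210°) = (-0.8660, -0.5000); from cell (1,6)
  next x-line at t=0.8660, next y-line at t=0.8200; Δt_x=1.1547, Δt_y=2.0000
    y: enter (1,5) at t=0.8200
    x: enter (0,5) at t=0.8660 ← occupied
  → r_1 = 0.8660
beam 2: φ=-45°, α=255°
  dir = (cos 255°, sin 255°) = (-0.2588, -0.9659); from cell (1,6)
  next x-line at t=2.8978, next y-line at t=0.4245; Δt_x=3.8637, Δt_y=1.0353
    y: enter (1,5) at t=0.4245
    y: enter (1,4) at t=1.4597
    y: enter (1,3) at t=2.4950
    x: enter (0,3) at t=2.8978 ← occupied
  → r_2 = 2.8978
beam 3: φ=45°, α=345°
  dir = (cos 345°, sin 345°) = (0.9659, -0.2588); from cell (1,6)
  next x-line at t=0.2588, next y-line at t=1.5841; Δt_x=1.0353, Δt_y=3.8637
    x: enter (2,6) at t=0.2588
    x: enter (3,6) at t=1.2941
    y: enter (3,5) at t=1.5841
    x: enter (4,5) at t=2.3294
    x: enter (5,5) at t=3.3646
    x: enter (6,5) at t=4.3999 ← occupied
  → r_3 = 4.3999
beam 4: φ=90°, α=30°
  dir = (cos 30°, sin 30°) = (0.8660, 0.5000); from cell (1,6)
  next x-line at t=0.2887, next y-line at t=1.1800; Δt_x=1.1547, Δt_y=2.0000
    x: enter (2,6) at t=0.2887
    y: enter (2,7) at t=1.1800
    x: enter (3,7) at t=1.4434
    x: enter (4,7) at t=2.5981
    y: enter (4,8) at t=3.1800 ← occupied
  → r_4 = 3.1800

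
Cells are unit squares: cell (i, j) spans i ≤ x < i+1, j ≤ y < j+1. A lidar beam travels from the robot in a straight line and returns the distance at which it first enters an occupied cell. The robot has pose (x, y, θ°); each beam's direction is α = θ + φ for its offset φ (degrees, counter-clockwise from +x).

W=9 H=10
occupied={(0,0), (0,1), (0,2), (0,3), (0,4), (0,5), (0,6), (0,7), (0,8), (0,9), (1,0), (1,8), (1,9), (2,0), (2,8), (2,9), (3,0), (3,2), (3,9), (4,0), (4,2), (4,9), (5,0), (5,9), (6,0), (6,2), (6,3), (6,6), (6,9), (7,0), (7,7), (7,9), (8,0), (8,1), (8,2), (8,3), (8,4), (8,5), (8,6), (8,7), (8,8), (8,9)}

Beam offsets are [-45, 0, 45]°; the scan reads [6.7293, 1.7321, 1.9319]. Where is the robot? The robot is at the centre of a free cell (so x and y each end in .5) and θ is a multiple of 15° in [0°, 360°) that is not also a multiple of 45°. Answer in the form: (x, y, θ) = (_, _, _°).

(x, y, θ) = (7.5, 5.5, 240°)

The pose lattice has 48·16 = 768 candidates. Test each by forward raycasting.
  (5.5, 4.5, 240°): beam 1 = 4.6587 ≠ 6.7293 ✗
  (2.5, 6.5, 165°): beam 1 = 1.7321 ≠ 6.7293 ✗
  (2.5, 1.5, 300°): beam 1 = 0.5176 ≠ 6.7293 ✗
  …
  (7.5, 5.5, 240°): r_1=6.7293, r_2=1.7321, r_3=1.9319 — all match ✓
No second candidate reproduces the full scan.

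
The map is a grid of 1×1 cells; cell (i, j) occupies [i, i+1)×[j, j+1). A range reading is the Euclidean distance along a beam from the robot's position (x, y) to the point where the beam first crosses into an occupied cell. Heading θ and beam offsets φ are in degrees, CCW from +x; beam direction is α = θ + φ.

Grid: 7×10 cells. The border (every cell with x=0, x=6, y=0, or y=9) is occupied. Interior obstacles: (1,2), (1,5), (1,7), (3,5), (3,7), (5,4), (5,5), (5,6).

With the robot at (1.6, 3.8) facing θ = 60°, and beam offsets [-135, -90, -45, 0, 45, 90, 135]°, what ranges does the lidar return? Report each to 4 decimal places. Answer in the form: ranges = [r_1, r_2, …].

ranges = [0.8282, 5.0807, 3.5199, 3.6950, 1.2423, 0.6928, 0.6212]

beam 1: φ=-135°, α=285°
  cosα=0.2588 sinα=-0.9659 | (1,3) | tMaxX 1.5455 tMaxY 0.8282 | tΔX 3.8637 tΔY 1.0353
    t=0.8282 [y] (1,2) — stop
  → r_1 = 0.8282
beam 2: φ=-90°, α=330°
  cosα=0.8660 sinα=-0.5000 | (1,3) | tMaxX 0.4619 tMaxY 1.6000 | tΔX 1.1547 tΔY 2.0000
    t=0.4619 [x] (2,3)
    t=1.6000 [y] (2,2)
    t=1.6166 [x] (3,2)
    t=2.7713 [x] (4,2)
    t=3.6000 [y] (4,1)
    t=3.9260 [x] (5,1)
    t=5.0807 [x] (6,1) — stop
  → r_2 = 5.0807
beam 3: φ=-45°, α=15°
  cosα=0.9659 sinα=0.2588 | (1,3) | tMaxX 0.4141 tMaxY 0.7727 | tΔX 1.0353 tΔY 3.8637
    t=0.4141 [x] (2,3)
    t=0.7727 [y] (2,4)
    t=1.4494 [x] (3,4)
    t=2.4847 [x] (4,4)
    t=3.5199 [x] (5,4) — stop
  → r_3 = 3.5199
beam 4: φ=0°, α=60°
  cosα=0.5000 sinα=0.8660 | (1,3) | tMaxX 0.8000 tMaxY 0.2309 | tΔX 2.0000 tΔY 1.1547
    t=0.2309 [y] (1,4)
    t=0.8000 [x] (2,4)
    t=1.3856 [y] (2,5)
    t=2.5403 [y] (2,6)
    t=2.8000 [x] (3,6)
    t=3.6950 [y] (3,7) — stop
  → r_4 = 3.6950
beam 5: φ=45°, α=105°
  cosα=-0.2588 sinα=0.9659 | (1,3) | tMaxX 2.3182 tMaxY 0.2071 | tΔX 3.8637 tΔY 1.0353
    t=0.2071 [y] (1,4)
    t=1.2423 [y] (1,5) — stop
  → r_5 = 1.2423
beam 6: φ=90°, α=150°
  cosα=-0.8660 sinα=0.5000 | (1,3) | tMaxX 0.6928 tMaxY 0.4000 | tΔX 1.1547 tΔY 2.0000
    t=0.4000 [y] (1,4)
    t=0.6928 [x] (0,4) — stop
  → r_6 = 0.6928
beam 7: φ=135°, α=195°
  cosα=-0.9659 sinα=-0.2588 | (1,3) | tMaxX 0.6212 tMaxY 3.0910 | tΔX 1.0353 tΔY 3.8637
    t=0.6212 [x] (0,3) — stop
  → r_7 = 0.6212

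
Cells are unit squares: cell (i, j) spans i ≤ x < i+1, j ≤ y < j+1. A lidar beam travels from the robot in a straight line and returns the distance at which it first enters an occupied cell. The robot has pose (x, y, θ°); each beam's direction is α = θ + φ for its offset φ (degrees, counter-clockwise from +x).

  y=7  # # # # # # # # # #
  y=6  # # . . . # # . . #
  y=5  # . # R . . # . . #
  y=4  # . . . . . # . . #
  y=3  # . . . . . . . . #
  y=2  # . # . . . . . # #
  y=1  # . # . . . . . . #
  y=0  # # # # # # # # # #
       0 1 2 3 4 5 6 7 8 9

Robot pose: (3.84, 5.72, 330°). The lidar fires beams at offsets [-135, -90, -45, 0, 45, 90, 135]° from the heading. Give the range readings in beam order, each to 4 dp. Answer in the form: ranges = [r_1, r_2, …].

beam 1: φ=-135°, α=195°
  dir = (cos 195°, sin 195°) = (-0.9659, -0.2588); from cell (3,5)
  next x-line at t=0.8696, next y-line at t=2.7819; Δt_x=1.0353, Δt_y=3.8637
    x: enter (2,5) at t=0.8696 ← occupied
  → r_1 = 0.8696
beam 2: φ=-90°, α=240°
  dir = (cos 240°, sin 240°) = (-0.5000, -0.8660); from cell (3,5)
  next x-line at t=1.6800, next y-line at t=0.8314; Δt_x=2.0000, Δt_y=1.1547
    y: enter (3,4) at t=0.8314
    x: enter (2,4) at t=1.6800
    y: enter (2,3) at t=1.9861
    y: enter (2,2) at t=3.1408 ← occupied
  → r_2 = 3.1408
beam 3: φ=-45°, α=285°
  dir = (cos 285°, sin 285°) = (0.2588, -0.9659); from cell (3,5)
  next x-line at t=0.6182, next y-line at t=0.7454; Δt_x=3.8637, Δt_y=1.0353
    x: enter (4,5) at t=0.6182
    y: enter (4,4) at t=0.7454
    y: enter (4,3) at t=1.7807
    y: enter (4,2) at t=2.8160
    y: enter (4,1) at t=3.8512
    x: enter (5,1) at t=4.4819
    y: enter (5,0) at t=4.8865 ← occupied
  → r_3 = 4.8865
beam 4: φ=0°, α=330°
  dir = (cos 330°, sin 330°) = (0.8660, -0.5000); from cell (3,5)
  next x-line at t=0.1848, next y-line at t=1.4400; Δt_x=1.1547, Δt_y=2.0000
    x: enter (4,5) at t=0.1848
    x: enter (5,5) at t=1.3395
    y: enter (5,4) at t=1.4400
    x: enter (6,4) at t=2.4942 ← occupied
  → r_4 = 2.4942
beam 5: φ=45°, α=15°
  dir = (cos 15°, sin 15°) = (0.9659, 0.2588); from cell (3,5)
  next x-line at t=0.1656, next y-line at t=1.0818; Δt_x=1.0353, Δt_y=3.8637
    x: enter (4,5) at t=0.1656
    y: enter (4,6) at t=1.0818
    x: enter (5,6) at t=1.2009 ← occupied
  → r_5 = 1.2009
beam 6: φ=90°, α=60°
  dir = (cos 60°, sin 60°) = (0.5000, 0.8660); from cell (3,5)
  next x-line at t=0.3200, next y-line at t=0.3233; Δt_x=2.0000, Δt_y=1.1547
    x: enter (4,5) at t=0.3200
    y: enter (4,6) at t=0.3233
    y: enter (4,7) at t=1.4780 ← occupied
  → r_6 = 1.4780
beam 7: φ=135°, α=105°
  dir = (cos 105°, sin 105°) = (-0.2588, 0.9659); from cell (3,5)
  next x-line at t=3.2455, next y-line at t=0.2899; Δt_x=3.8637, Δt_y=1.0353
    y: enter (3,6) at t=0.2899
    y: enter (3,7) at t=1.3252 ← occupied
  → r_7 = 1.3252

ranges = [0.8696, 3.1408, 4.8865, 2.4942, 1.2009, 1.4780, 1.3252]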